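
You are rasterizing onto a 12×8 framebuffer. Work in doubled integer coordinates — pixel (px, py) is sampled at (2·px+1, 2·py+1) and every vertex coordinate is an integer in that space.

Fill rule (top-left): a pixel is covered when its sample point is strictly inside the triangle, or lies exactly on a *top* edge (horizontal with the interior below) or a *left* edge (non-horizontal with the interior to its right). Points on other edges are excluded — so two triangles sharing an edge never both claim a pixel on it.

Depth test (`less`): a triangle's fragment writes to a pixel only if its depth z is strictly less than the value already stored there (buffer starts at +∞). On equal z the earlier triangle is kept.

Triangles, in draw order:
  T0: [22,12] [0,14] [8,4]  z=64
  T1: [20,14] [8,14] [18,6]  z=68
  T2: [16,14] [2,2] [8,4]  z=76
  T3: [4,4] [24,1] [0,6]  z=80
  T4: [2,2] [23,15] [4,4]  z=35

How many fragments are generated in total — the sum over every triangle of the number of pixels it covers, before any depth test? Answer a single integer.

T0:
  2·area = 204
  edge (22, 12)→(0, 14): d=(-22,2) right/bottom  bias=-1
  edge (0, 14)→(8, 4): d=(8,-10) top-left  bias=+0
  edge (8, 4)→(22, 12): d=(14,8) right/bottom  bias=-1
    (4,2)@(9, 5): e=[180,18,6] → █
    (5,2)@(11, 5): e=[176,38,-10] → ·
    (3,3)@(7, 7): e=[140,14,50] → █
    (5,3)@(11, 7): e=[132,54,18] → █
    (6,3)@(13, 7): e=[128,74,2] → █
    (7,3)@(15, 7): e=[124,94,-14] → ·
    (2,4)@(5, 9): e=[100,10,94] → █
    (7,4)@(15, 9): e=[80,110,14] → █
    (8,4)@(17, 9): e=[76,130,-2] → ·
    (1,5)@(3, 11): e=[60,6,138] → █
    (8,5)@(17, 11): e=[32,146,26] → █
    (9,5)@(19, 11): e=[28,166,10] → █
    (5,6)@(11, 13): e=[0,102,102] → ·  [on edge]
  covered (25 px):
    · · · · · · · · · · · ·
    · · · · · · · · · · · ·
    · · · · █ · · · · · · ·
    · · · █ █ █ █ · · · · ·
    · · █ █ █ █ █ █ · · · ·
    · █ █ █ █ █ █ █ █ █ · ·
    █ █ █ █ █ · · · · · · ·
    · · · · · · · · · · · ·
T1:
  2·area = 96
  edge (20, 14)→(8, 14): d=(-12,0) right/bottom  bias=-1
  edge (8, 14)→(18, 6): d=(10,-8) top-left  bias=+0
  edge (18, 6)→(20, 14): d=(2,8) right/bottom  bias=-1
    (8,3)@(17, 7): e=[84,2,10] → █
    (9,3)@(19, 7): e=[84,18,-6] → ·
    (7,4)@(15, 9): e=[60,6,30] → █
    (9,4)@(19, 9): e=[60,38,-2] → ·
    (6,5)@(13, 11): e=[36,10,50] → █
    (9,5)@(19, 11): e=[36,58,2] → █
    (10,5)@(21, 11): e=[36,74,-14] → ·
    (5,6)@(11, 13): e=[12,14,70] → █
    (10,6)@(21, 13): e=[12,94,-10] → ·
    (5,7)@(11, 15): e=[-12,34,74] → ·
    (6,7)@(13, 15): e=[-12,50,58] → ·
    (7,7)@(15, 15): e=[-12,66,42] → ·
  covered (12 px):
    · · · · · · · · · · · ·
    · · · · · · · · · · · ·
    · · · · · · · · · · · ·
    · · · · · · · · █ · · ·
    · · · · · · · █ █ · · ·
    · · · · · · █ █ █ █ · ·
    · · · · · █ █ █ █ █ · ·
    · · · · · · · · · · · ·
T2:
  2·area = 44
  edge (16, 14)→(2, 2): d=(-14,-12) top-left  bias=+0
  edge (2, 2)→(8, 4): d=(6,2) right/bottom  bias=-1
  edge (8, 4)→(16, 14): d=(8,10) right/bottom  bias=-1
    (2,1)@(5, 3): e=[22,0,22] → ·  [on edge]
    (3,2)@(7, 5): e=[18,8,18] → █
    (4,2)@(9, 5): e=[42,4,-2] → ·
    (5,2)@(11, 5): e=[66,0,-22] → ·  [on edge]
    (3,3)@(7, 7): e=[-10,20,34] → ·
    (4,3)@(9, 7): e=[14,16,14] → █
    (5,3)@(11, 7): e=[38,12,-6] → ·
    (8,3)@(17, 7): e=[110,0,-66] → ·  [on edge]
    (4,4)@(9, 9): e=[-14,28,30] → ·
    (5,4)@(11, 9): e=[10,24,10] → █
    (6,4)@(13, 9): e=[34,20,-10] → ·
    (11,4)@(23, 9): e=[154,0,-110] → ·  [on edge]
  covered (5 px):
    · · · · · · · · · · · ·
    · · · · · · · · · · · ·
    · · · █ · · · · · · · ·
    · · · · █ · · · · · · ·
    · · · · · █ · · · · · ·
    · · · · · · █ · · · · ·
    · · · · · · · █ · · · ·
    · · · · · · · · · · · ·
T3:
  2·area = 28
  edge (4, 4)→(24, 1): d=(20,-3) top-left  bias=+0
  edge (24, 1)→(0, 6): d=(-24,5) right/bottom  bias=-1
  edge (0, 6)→(4, 4): d=(4,-2) top-left  bias=+0
    (5,1)@(11, 3): e=[1,17,10] → █
    (6,1)@(13, 3): e=[7,7,14] → █
    (7,1)@(15, 3): e=[13,-3,18] → ·
    (1,2)@(3, 5): e=[17,9,2] → █
    (2,2)@(5, 5): e=[23,-1,6] → ·
    (5,2)@(11, 5): e=[41,-31,18] → ·
    (6,2)@(13, 5): e=[47,-41,22] → ·
    (1,3)@(3, 7): e=[57,-39,10] → ·
  covered (3 px):
    · · · · · · · · · · · ·
    · · · · · █ █ · · · · ·
    · █ · · · · · · · · · ·
    · · · · · · · · · · · ·
    · · · · · · · · · · · ·
    · · · · · · · · · · · ·
    · · · · · · · · · · · ·
    · · · · · · · · · · · ·
T4:
  2·area = 16
  edge (2, 2)→(23, 15): d=(21,13) right/bottom  bias=-1
  edge (23, 15)→(4, 4): d=(-19,-11) top-left  bias=+0
  edge (4, 4)→(2, 2): d=(-2,-2) top-left  bias=+0
    (0,0)@(1, 1): e=[-8,24,0] → ·  [on edge]
    (1,1)@(3, 3): e=[8,8,0] → █  [on edge]
    (2,1)@(5, 3): e=[-18,30,4] → ·
    (1,2)@(3, 5): e=[50,-30,-4] → ·
    (2,2)@(5, 5): e=[24,-8,0] → ·  [on edge]
    (3,3)@(7, 7): e=[40,-24,0] → ·  [on edge]
    (4,4)@(9, 9): e=[56,-40,0] → ·  [on edge]
    (6,4)@(13, 9): e=[4,4,8] → █
    (7,4)@(15, 9): e=[-22,26,12] → ·
    (5,5)@(11, 11): e=[72,-56,0] → ·  [on edge]
    (6,5)@(13, 11): e=[46,-34,4] → ·
    (6,6)@(13, 13): e=[88,-72,0] → ·  [on edge]
    (7,7)@(15, 15): e=[104,-88,0] → ·  [on edge]
    (11,7)@(23, 15): e=[0,0,16] → ·  [on edge]
  covered (2 px):
    · · · · · · · · · · · ·
    · █ · · · · · · · · · ·
    · · · · · · · · · · · ·
    · · · · · · · · · · · ·
    · · · · · · █ · · · · ·
    · · · · · · · · · · · ·
    · · · · · · · · · · · ·
    · · · · · · · · · · · ·

Answer: 47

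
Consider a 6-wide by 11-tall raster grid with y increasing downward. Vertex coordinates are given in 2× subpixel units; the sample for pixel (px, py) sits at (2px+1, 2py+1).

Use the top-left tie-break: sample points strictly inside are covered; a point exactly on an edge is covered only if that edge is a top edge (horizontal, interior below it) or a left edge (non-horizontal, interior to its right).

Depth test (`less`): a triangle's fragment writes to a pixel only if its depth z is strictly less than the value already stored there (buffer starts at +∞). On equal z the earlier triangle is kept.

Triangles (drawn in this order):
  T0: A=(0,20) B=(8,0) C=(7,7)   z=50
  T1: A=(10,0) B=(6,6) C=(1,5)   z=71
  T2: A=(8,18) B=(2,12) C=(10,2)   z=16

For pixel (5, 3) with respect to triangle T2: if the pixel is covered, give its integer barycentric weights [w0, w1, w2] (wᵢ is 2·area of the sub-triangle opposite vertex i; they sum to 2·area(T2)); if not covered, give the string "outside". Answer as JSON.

T0:
  2·area = 36
  edge (0, 20)→(8, 0): d=(8,-20) top-left  bias=+0
  edge (8, 0)→(7, 7): d=(-1,7) right/bottom  bias=-1
  edge (7, 7)→(0, 20): d=(-7,13) right/bottom  bias=-1
    (3,1)@(7, 3): e=[4,4,28] → X
    (4,1)@(9, 3): e=[44,-10,2] → .
    (3,2)@(7, 5): e=[20,2,14] → X
    (4,2)@(9, 5): e=[60,-12,-12] → .
    (3,3)@(7, 7): e=[36,0,0] → .  [on edge]
    (2,4)@(5, 9): e=[12,12,12] → X
    (3,4)@(7, 9): e=[52,-2,-14] → .
    (2,5)@(5, 11): e=[28,10,-2] → .
    (1,6)@(3, 13): e=[4,22,10] → X
    (2,6)@(5, 13): e=[44,8,-16] → .
    (1,7)@(3, 15): e=[20,20,-4] → .
    (2,10)@(5, 21): e=[108,0,-72] → .  [on edge]
  covered (4 px):
    . . . . . .
    . . . X . .
    . . . X . .
    . . . . . .
    . . X . . .
    . . . . . .
    . X . . . .
    . . . . . .
    . . . . . .
    . . . . . .
    . . . . . .
T1:
  2·area = 34
  edge (10, 0)→(6, 6): d=(-4,6) right/bottom  bias=-1
  edge (6, 6)→(1, 5): d=(-5,-1) top-left  bias=+0
  edge (1, 5)→(10, 0): d=(9,-5) top-left  bias=+0
    (4,0)@(9, 1): e=[2,28,4] → X
    (5,0)@(11, 1): e=[-10,30,14] → .
    (2,1)@(5, 3): e=[18,14,2] → X
    (3,1)@(7, 3): e=[6,16,12] → X
    (4,1)@(9, 3): e=[-6,18,22] → .
    (0,2)@(1, 5): e=[34,0,0] → X  [on edge]
    (1,2)@(3, 5): e=[22,2,10] → X
    (3,2)@(7, 5): e=[-2,6,30] → .
    (0,3)@(1, 7): e=[26,-10,18] → .
    (1,3)@(3, 7): e=[14,-8,28] → .
    (2,3)@(5, 7): e=[2,-6,38] → .
    (5,3)@(11, 7): e=[-34,0,68] → .  [on edge]
  covered (6 px):
    . . . . X .
    . . X X . .
    X X X . . .
    . . . . . .
    . . . . . .
    . . . . . .
    . . . . . .
    . . . . . .
    . . . . . .
    . . . . . .
    . . . . . .
T2:
  2·area = 108
  edge (8, 18)→(2, 12): d=(-6,-6) top-left  bias=+0
  edge (2, 12)→(10, 2): d=(8,-10) top-left  bias=+0
  edge (10, 2)→(8, 18): d=(-2,16) right/bottom  bias=-1
    (4,2)@(9, 5): e=[84,14,10] → X
    (5,2)@(11, 5): e=[96,34,-22] → .
    (3,3)@(7, 7): e=[60,10,38] → X
    (5,3)@(11, 7): e=[84,50,-26] → .
    (2,4)@(5, 9): e=[36,6,66] → X
    (5,4)@(11, 9): e=[72,66,-30] → .
    (0,5)@(1, 11): e=[0,-18,126] → .  [on edge]
    (1,5)@(3, 11): e=[12,2,94] → X
    (4,5)@(9, 11): e=[48,62,-2] → .
    (1,6)@(3, 13): e=[0,18,90] → X  [on edge]
    (4,6)@(9, 13): e=[36,78,-6] → .
    (1,7)@(3, 15): e=[-12,34,86] → .
    (2,7)@(5, 15): e=[0,54,54] → X  [on edge]
    (3,8)@(7, 17): e=[0,90,18] → X  [on edge]
    (4,9)@(9, 19): e=[0,126,-18] → .  [on edge]
    (5,10)@(11, 21): e=[0,162,-54] → .  [on edge]
  covered (15 px):
    . . . . . .
    . . . . . .
    . . . . X .
    . . . X X .
    . . X X X .
    . X X X . .
    . X X X . .
    . . X X . .
    . . . X . .
    . . . . . .
    . . . . . .

Answer: "outside"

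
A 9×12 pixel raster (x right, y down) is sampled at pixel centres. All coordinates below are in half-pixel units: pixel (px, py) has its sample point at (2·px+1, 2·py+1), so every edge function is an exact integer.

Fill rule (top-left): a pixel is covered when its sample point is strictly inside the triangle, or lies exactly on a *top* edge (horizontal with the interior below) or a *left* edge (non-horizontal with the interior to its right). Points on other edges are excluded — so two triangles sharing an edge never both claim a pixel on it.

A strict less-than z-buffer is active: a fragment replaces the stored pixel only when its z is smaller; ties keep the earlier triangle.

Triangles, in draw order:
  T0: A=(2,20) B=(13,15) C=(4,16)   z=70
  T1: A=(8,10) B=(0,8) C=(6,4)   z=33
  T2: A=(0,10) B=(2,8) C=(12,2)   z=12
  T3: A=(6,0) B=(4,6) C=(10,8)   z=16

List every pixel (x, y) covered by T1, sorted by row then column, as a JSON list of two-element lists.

T0:
  2·area = 34  (B↔C swapped to make it positive)
  edge (2, 20)→(4, 16): d=(2,-4) top-left  bias=+0
  edge (4, 16)→(13, 15): d=(9,-1) top-left  bias=+0
  edge (13, 15)→(2, 20): d=(-11,5) right/bottom  bias=-1
    (6,7)@(13, 15): e=[34,0,0] → ·  [on edge]
    (2,8)@(5, 17): e=[6,10,18] → █
    (3,8)@(7, 17): e=[14,12,8] → █
    (4,8)@(9, 17): e=[22,14,-2] → ·
    (1,9)@(3, 19): e=[2,26,6] → █
    (2,9)@(5, 19): e=[10,28,-4] → ·
    (3,9)@(7, 19): e=[18,30,-14] → ·
    (1,10)@(3, 21): e=[6,44,-16] → ·
  covered (3 px):
    · · · · · · · · ·
    · · · · · · · · ·
    · · · · · · · · ·
    · · · · · · · · ·
    · · · · · · · · ·
    · · · · · · · · ·
    · · · · · · · · ·
    · · · · · · · · ·
    · · █ █ · · · · ·
    · █ · · · · · · ·
    · · · · · · · · ·
    · · · · · · · · ·
T1:
  2·area = 44
  edge (8, 10)→(0, 8): d=(-8,-2) top-left  bias=+0
  edge (0, 8)→(6, 4): d=(6,-4) top-left  bias=+0
  edge (6, 4)→(8, 10): d=(2,6) right/bottom  bias=-1
    (2,0)@(5, 1): e=[66,-22,0] → ·  [on edge]
    (2,2)@(5, 5): e=[34,2,8] → █
    (3,2)@(7, 5): e=[38,10,-4] → ·
    (1,3)@(3, 7): e=[14,6,24] → █
    (3,3)@(7, 7): e=[22,22,0] → ·  [on edge]
    (1,4)@(3, 9): e=[-2,18,28] → ·
    (2,4)@(5, 9): e=[2,26,16] → █
    (3,4)@(7, 9): e=[6,34,4] → █
    (4,4)@(9, 9): e=[10,42,-8] → ·
    (2,5)@(5, 11): e=[-14,38,20] → ·
    (3,5)@(7, 11): e=[-10,46,8] → ·
    (4,6)@(9, 13): e=[-22,66,0] → ·  [on edge]
    (5,9)@(11, 19): e=[-66,110,0] → ·  [on edge]
  covered (5 px):
    · · · · · · · · ·
    · · · · · · · · ·
    · · █ · · · · · ·
    · █ █ · · · · · ·
    · · █ █ · · · · ·
    · · · · · · · · ·
    · · · · · · · · ·
    · · · · · · · · ·
    · · · · · · · · ·
    · · · · · · · · ·
    · · · · · · · · ·
    · · · · · · · · ·
T2:
  2·area = 8
  edge (0, 10)→(2, 8): d=(2,-2) top-left  bias=+0
  edge (2, 8)→(12, 2): d=(10,-6) top-left  bias=+0
  edge (12, 2)→(0, 10): d=(-12,8) right/bottom  bias=-1
    (4,0)@(9, 1): e=[0,-28,36] → ·  [on edge]
    (3,1)@(7, 3): e=[0,-20,28] → ·  [on edge]
    (2,2)@(5, 5): e=[0,-12,20] → ·  [on edge]
    (3,2)@(7, 5): e=[4,0,4] → █  [on edge]
    (4,2)@(9, 5): e=[8,12,-12] → ·
    (1,3)@(3, 7): e=[0,-4,12] → ·  [on edge]
    (3,3)@(7, 7): e=[8,20,-20] → ·
    (0,4)@(1, 9): e=[0,4,4] → █  [on edge]
    (1,4)@(3, 9): e=[4,16,-12] → ·
    (0,5)@(1, 11): e=[4,24,-20] → ·
  covered (2 px):
    · · · · · · · · ·
    · · · · · · · · ·
    · · · █ · · · · ·
    · · · · · · · · ·
    █ · · · · · · · ·
    · · · · · · · · ·
    · · · · · · · · ·
    · · · · · · · · ·
    · · · · · · · · ·
    · · · · · · · · ·
    · · · · · · · · ·
    · · · · · · · · ·
T3:
  2·area = 40  (B↔C swapped to make it positive)
  edge (6, 0)→(10, 8): d=(4,8) right/bottom  bias=-1
  edge (10, 8)→(4, 6): d=(-6,-2) top-left  bias=+0
  edge (4, 6)→(6, 0): d=(2,-6) top-left  bias=+0
    (2,1)@(5, 3): e=[20,20,0] → █  [on edge]
    (3,1)@(7, 3): e=[4,24,12] → █
    (4,1)@(9, 3): e=[-12,28,24] → ·
    (0,2)@(1, 5): e=[60,0,-20] → ·  [on edge]
    (2,2)@(5, 5): e=[28,8,4] → █
    (4,2)@(9, 5): e=[-4,16,28] → ·
    (2,3)@(5, 7): e=[36,-4,8] → ·
    (3,3)@(7, 7): e=[20,0,20] → █  [on edge]
    (4,3)@(9, 7): e=[4,4,32] → █
    (5,3)@(11, 7): e=[-12,8,44] → ·
    (1,4)@(3, 9): e=[60,-20,0] → ·  [on edge]
    (3,4)@(7, 9): e=[28,-12,24] → ·
    (6,4)@(13, 9): e=[-20,0,60] → ·  [on edge]
    (0,7)@(1, 15): e=[100,-60,0] → ·  [on edge]
  covered (6 px):
    · · · · · · · · ·
    · · █ █ · · · · ·
    · · █ █ · · · · ·
    · · · █ █ · · · ·
    · · · · · · · · ·
    · · · · · · · · ·
    · · · · · · · · ·
    · · · · · · · · ·
    · · · · · · · · ·
    · · · · · · · · ·
    · · · · · · · · ·
    · · · · · · · · ·

Answer: [[2,2],[1,3],[2,3],[2,4],[3,4]]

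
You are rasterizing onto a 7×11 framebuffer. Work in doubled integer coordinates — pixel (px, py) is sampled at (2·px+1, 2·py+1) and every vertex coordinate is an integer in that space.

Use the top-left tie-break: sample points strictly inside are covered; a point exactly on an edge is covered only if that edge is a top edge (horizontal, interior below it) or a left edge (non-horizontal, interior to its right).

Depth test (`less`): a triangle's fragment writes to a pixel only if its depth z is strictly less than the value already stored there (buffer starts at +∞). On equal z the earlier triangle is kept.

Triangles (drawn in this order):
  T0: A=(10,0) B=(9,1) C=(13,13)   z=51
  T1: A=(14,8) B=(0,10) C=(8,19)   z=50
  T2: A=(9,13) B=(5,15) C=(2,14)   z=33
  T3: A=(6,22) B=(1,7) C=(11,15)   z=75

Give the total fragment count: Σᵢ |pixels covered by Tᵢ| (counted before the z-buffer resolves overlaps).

T0:
  2·area = 16  (B↔C swapped to make it positive)
  edge (10, 0)→(13, 13): d=(3,13) right/bottom  bias=-1
  edge (13, 13)→(9, 1): d=(-4,-12) top-left  bias=+0
  edge (9, 1)→(10, 0): d=(1,-1) top-left  bias=+0
    (4,0)@(9, 1): e=[16,0,0] → █  [on edge]
    (5,0)@(11, 1): e=[-10,24,2] → ·
    (3,1)@(7, 3): e=[48,-32,0] → ·  [on edge]
    (4,1)@(9, 3): e=[22,-8,2] → ·
    (2,2)@(5, 5): e=[80,-64,0] → ·  [on edge]
    (5,2)@(11, 5): e=[2,8,6] → █
    (6,2)@(13, 5): e=[-24,32,8] → ·
    (1,3)@(3, 7): e=[112,-96,0] → ·  [on edge]
    (5,3)@(11, 7): e=[8,0,8] → █  [on edge]
    (6,3)@(13, 7): e=[-18,24,10] → ·
    (0,4)@(1, 9): e=[144,-128,0] → ·  [on edge]
    (5,4)@(11, 9): e=[14,-8,10] → ·
    (6,6)@(13, 13): e=[0,0,16] → ·  [on edge]
  covered (3 px):
    · · · · █ · ·
    · · · · · · ·
    · · · · · █ ·
    · · · · · █ ·
    · · · · · · ·
    · · · · · · ·
    · · · · · · ·
    · · · · · · ·
    · · · · · · ·
    · · · · · · ·
    · · · · · · ·
T1:
  2·area = 142  (B↔C swapped to make it positive)
  edge (14, 8)→(8, 19): d=(-6,11) right/bottom  bias=-1
  edge (8, 19)→(0, 10): d=(-8,-9) top-left  bias=+0
  edge (0, 10)→(14, 8): d=(14,-2) top-left  bias=+0
    (3,4)@(7, 9): e=[71,71,0] → █  [on edge]
    (4,4)@(9, 9): e=[49,89,4] → █
    (5,4)@(11, 9): e=[27,107,8] → █
    (6,4)@(13, 9): e=[5,125,12] → █
    (0,5)@(1, 11): e=[125,1,16] → █
    (1,5)@(3, 11): e=[103,19,20] → █
    (2,5)@(5, 11): e=[81,37,24] → █
    (6,5)@(13, 11): e=[-7,109,40] → ·
    (0,6)@(1, 13): e=[113,-15,44] → ·
    (1,6)@(3, 13): e=[91,3,48] → █
    (6,6)@(13, 13): e=[-19,93,68] → ·
    (1,7)@(3, 15): e=[79,-13,76] → ·
  covered (20 px):
    · · · · · · ·
    · · · · · · ·
    · · · · · · ·
    · · · · · · ·
    · · · █ █ █ █
    █ █ █ █ █ █ ·
    · █ █ █ █ █ ·
    · · █ █ █ · ·
    · · · █ █ · ·
    · · · · · · ·
    · · · · · · ·
T2:
  2·area = 10
  edge (9, 13)→(5, 15): d=(-4,2) right/bottom  bias=-1
  edge (5, 15)→(2, 14): d=(-3,-1) top-left  bias=+0
  edge (2, 14)→(9, 13): d=(7,-1) top-left  bias=+0
    (6,5)@(13, 11): e=[0,20,-10] → ·  [on edge]
    (4,6)@(9, 13): e=[0,10,0] → ·  [on edge]
    (2,7)@(5, 15): e=[0,0,10] → ·  [on edge]
    (0,8)@(1, 17): e=[0,-10,20] → ·  [on edge]
    (5,8)@(11, 17): e=[-20,0,30] → ·  [on edge]
  covered (0 px):
    · · · · · · ·
    · · · · · · ·
    · · · · · · ·
    · · · · · · ·
    · · · · · · ·
    · · · · · · ·
    · · · · · · ·
    · · · · · · ·
    · · · · · · ·
    · · · · · · ·
    · · · · · · ·
T3:
  2·area = 110
  edge (6, 22)→(1, 7): d=(-5,-15) top-left  bias=+0
  edge (1, 7)→(11, 15): d=(10,8) right/bottom  bias=-1
  edge (11, 15)→(6, 22): d=(-5,7) right/bottom  bias=-1
    (0,3)@(1, 7): e=[0,0,110] → ·  [on edge]
    (1,4)@(3, 9): e=[20,4,86] → █
    (2,4)@(5, 9): e=[50,-12,72] → ·
    (1,5)@(3, 11): e=[10,24,76] → █
    (2,5)@(5, 11): e=[40,8,62] → █
    (3,5)@(7, 11): e=[70,-8,48] → ·
    (1,6)@(3, 13): e=[0,44,66] → █  [on edge]
    (3,6)@(7, 13): e=[60,12,38] → █
    (4,6)@(9, 13): e=[90,-4,24] → ·
    (1,7)@(3, 15): e=[-10,64,56] → ·
    (2,7)@(5, 15): e=[20,48,42] → █
    (4,7)@(9, 15): e=[80,16,14] → █
    (5,7)@(11, 15): e=[110,0,0] → ·  [on edge]
    (2,9)@(5, 19): e=[0,88,22] → █  [on edge]
  covered (14 px):
    · · · · · · ·
    · · · · · · ·
    · · · · · · ·
    · · · · · · ·
    · █ · · · · ·
    · █ █ · · · ·
    · █ █ █ · · ·
    · · █ █ █ · ·
    · · █ █ █ · ·
    · · █ █ · · ·
    · · · · · · ·

Answer: 37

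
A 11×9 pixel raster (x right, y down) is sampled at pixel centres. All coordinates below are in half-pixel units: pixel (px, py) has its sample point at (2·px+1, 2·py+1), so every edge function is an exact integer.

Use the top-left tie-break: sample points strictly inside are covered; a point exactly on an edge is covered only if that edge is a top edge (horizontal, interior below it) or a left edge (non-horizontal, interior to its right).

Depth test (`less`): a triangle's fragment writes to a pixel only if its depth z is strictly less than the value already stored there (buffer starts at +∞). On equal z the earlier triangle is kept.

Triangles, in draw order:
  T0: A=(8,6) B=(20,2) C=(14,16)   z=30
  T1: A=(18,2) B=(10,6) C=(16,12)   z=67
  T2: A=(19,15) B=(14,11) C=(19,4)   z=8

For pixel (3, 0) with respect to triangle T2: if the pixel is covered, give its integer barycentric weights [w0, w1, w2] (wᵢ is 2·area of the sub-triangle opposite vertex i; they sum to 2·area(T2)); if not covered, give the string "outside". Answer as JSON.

T0:
  2·area = 144
  edge (8, 6)→(20, 2): d=(12,-4) top-left  bias=+0
  edge (20, 2)→(14, 16): d=(-6,14) right/bottom  bias=-1
  edge (14, 16)→(8, 6): d=(-6,-10) top-left  bias=+0
    (2,0)@(5, 1): e=[-72,216,0] → ·  [on edge]
    (8,1)@(17, 3): e=[0,36,108] → #  [on edge]
    (9,1)@(19, 3): e=[8,8,128] → #
    (10,1)@(21, 3): e=[16,-20,148] → ·
    (5,2)@(11, 5): e=[0,108,36] → #  [on edge]
    (6,2)@(13, 5): e=[8,80,56] → #
    (7,2)@(15, 5): e=[16,52,76] → #
    (9,2)@(19, 5): e=[32,-4,116] → ·
    (2,3)@(5, 7): e=[0,180,-36] → ·  [on edge]
    (4,3)@(9, 7): e=[16,124,4] → #
    (9,3)@(19, 7): e=[56,-16,104] → ·
    (4,4)@(9, 9): e=[40,112,-8] → ·
    (8,4)@(17, 9): e=[72,0,72] → ·  [on edge]
    (5,5)@(11, 11): e=[72,72,0] → #  [on edge]
  covered (19 px):
    · · · · · · · · · · ·
    · · · · · · · · # # ·
    · · · · · # # # # · ·
    · · · · # # # # # · ·
    · · · · · # # # · · ·
    · · · · · # # # · · ·
    · · · · · · # # · · ·
    · · · · · · · · · · ·
    · · · · · · · · · · ·
T1:
  2·area = 72  (B↔C swapped to make it positive)
  edge (18, 2)→(16, 12): d=(-2,10) right/bottom  bias=-1
  edge (16, 12)→(10, 6): d=(-6,-6) top-left  bias=+0
  edge (10, 6)→(18, 2): d=(8,-4) top-left  bias=+0
    (2,0)@(5, 1): e=[132,0,-60] → ·  [on edge]
    (3,1)@(7, 3): e=[108,0,-36] → ·  [on edge]
    (8,1)@(17, 3): e=[8,60,4] → #
    (9,1)@(19, 3): e=[-12,72,12] → ·
    (4,2)@(9, 5): e=[84,0,-12] → ·  [on edge]
    (6,2)@(13, 5): e=[44,24,4] → #
    (7,2)@(15, 5): e=[24,36,12] → #
    (9,2)@(19, 5): e=[-16,60,28] → ·
    (5,3)@(11, 7): e=[60,0,12] → #  [on edge]
    (8,3)@(17, 7): e=[0,36,36] → ·  [on edge]
    (5,4)@(11, 9): e=[56,-12,28] → ·
    (6,4)@(13, 9): e=[36,0,36] → #  [on edge]
    (7,5)@(15, 11): e=[12,0,60] → #  [on edge]
    (8,6)@(17, 13): e=[-12,0,84] → ·  [on edge]
    (9,7)@(19, 15): e=[-36,0,108] → ·  [on edge]
    (7,8)@(15, 17): e=[0,-36,108] → ·  [on edge]
    (10,8)@(21, 17): e=[-60,0,132] → ·  [on edge]
  covered (10 px):
    · · · · · · · · · · ·
    · · · · · · · · # · ·
    · · · · · · # # # · ·
    · · · · · # # # · · ·
    · · · · · · # # · · ·
    · · · · · · · # · · ·
    · · · · · · · · · · ·
    · · · · · · · · · · ·
    · · · · · · · · · · ·
T2:
  2·area = 55
  edge (19, 15)→(14, 11): d=(-5,-4) top-left  bias=+0
  edge (14, 11)→(19, 4): d=(5,-7) top-left  bias=+0
  edge (19, 4)→(19, 15): d=(0,11) right/bottom  bias=-1
    (9,0)@(19, 1): e=[70,-15,0] → ·  [on edge]
    (9,1)@(19, 3): e=[60,-5,0] → ·  [on edge]
    (9,2)@(19, 5): e=[50,5,0] → ·  [on edge]
    (4,3)@(9, 7): e=[0,-55,110] → ·  [on edge]
    (8,3)@(17, 7): e=[32,1,22] → #
    (9,3)@(19, 7): e=[40,15,0] → ·  [on edge]
    (8,4)@(17, 9): e=[22,11,22] → #
    (9,4)@(19, 9): e=[30,25,0] → ·  [on edge]
    (7,5)@(15, 11): e=[4,7,44] → #
    (9,5)@(19, 11): e=[20,35,0] → ·  [on edge]
    (7,6)@(15, 13): e=[-6,17,44] → ·
    (8,6)@(17, 13): e=[2,31,22] → #
    (9,6)@(19, 13): e=[10,45,0] → ·  [on edge]
    (9,7)@(19, 15): e=[0,55,0] → ·  [on edge]
    (9,8)@(19, 17): e=[-10,65,0] → ·  [on edge]
  covered (5 px):
    · · · · · · · · · · ·
    · · · · · · · · · · ·
    · · · · · · · · · · ·
    · · · · · · · · # · ·
    · · · · · · · · # · ·
    · · · · · · · # # · ·
    · · · · · · · · # · ·
    · · · · · · · · · · ·
    · · · · · · · · · · ·

Result: "outside"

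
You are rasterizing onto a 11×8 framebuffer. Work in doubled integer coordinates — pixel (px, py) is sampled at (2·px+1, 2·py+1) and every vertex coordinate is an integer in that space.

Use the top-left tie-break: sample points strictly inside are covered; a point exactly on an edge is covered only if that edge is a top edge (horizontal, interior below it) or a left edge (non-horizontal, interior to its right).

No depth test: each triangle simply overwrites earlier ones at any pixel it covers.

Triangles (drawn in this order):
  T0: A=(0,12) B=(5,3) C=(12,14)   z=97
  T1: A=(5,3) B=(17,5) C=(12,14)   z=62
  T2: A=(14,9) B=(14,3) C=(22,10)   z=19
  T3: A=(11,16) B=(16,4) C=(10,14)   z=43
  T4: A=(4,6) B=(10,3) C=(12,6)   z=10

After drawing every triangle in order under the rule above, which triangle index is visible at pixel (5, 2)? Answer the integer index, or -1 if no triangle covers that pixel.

T0:
  2·area = 118
  edge (0, 12)→(5, 3): d=(5,-9) top-left  bias=+0
  edge (5, 3)→(12, 14): d=(7,11) right/bottom  bias=-1
  edge (12, 14)→(0, 12): d=(-12,-2) top-left  bias=+0
    (2,1)@(5, 3): e=[0,0,118] → .  [on edge]
    (2,2)@(5, 5): e=[10,14,94] → X
    (3,2)@(7, 5): e=[28,-8,98] → .
    (1,3)@(3, 7): e=[2,50,66] → X
    (3,3)@(7, 7): e=[38,6,74] → X
    (4,3)@(9, 7): e=[56,-16,78] → .
    (1,4)@(3, 9): e=[12,64,42] → X
    (4,4)@(9, 9): e=[66,-2,54] → .
    (0,5)@(1, 11): e=[4,100,14] → X
    (4,5)@(9, 11): e=[76,12,30] → X
    (5,5)@(11, 11): e=[94,-10,34] → .
    (0,6)@(1, 13): e=[14,114,-10] → .
  covered (15 px):
    . . . . . . . . . . .
    . . . . . . . . . . .
    . . X . . . . . . . .
    . X X X . . . . . . .
    . X X X . . . . . . .
    X X X X X . . . . . .
    . . . X X X . . . . .
    . . . . . . . . . . .
T1:
  2·area = 118
  edge (5, 3)→(17, 5): d=(12,2) right/bottom  bias=-1
  edge (17, 5)→(12, 14): d=(-5,9) right/bottom  bias=-1
  edge (12, 14)→(5, 3): d=(-7,-11) top-left  bias=+0
    (2,1)@(5, 3): e=[0,118,0] → .  [on edge]
    (3,2)@(7, 5): e=[20,90,8] → X
    (4,2)@(9, 5): e=[16,72,30] → X
    (5,2)@(11, 5): e=[12,54,52] → X
    (6,2)@(13, 5): e=[8,36,74] → X
    (7,2)@(15, 5): e=[4,18,96] → X
    (8,2)@(17, 5): e=[0,0,118] → .  [on edge]
    (3,3)@(7, 7): e=[44,80,-6] → .
    (4,3)@(9, 7): e=[40,62,16] → X
    (8,3)@(17, 7): e=[24,-10,104] → .
    (4,4)@(9, 9): e=[64,52,2] → X
    (7,4)@(15, 9): e=[52,-2,68] → .
  covered (14 px):
    . . . . . . . . . . .
    . . . . . . . . . . .
    . . . X X X X X . . .
    . . . . X X X X . . .
    . . . . X X X . . . .
    . . . . . X X . . . .
    . . . . . . . . . . .
    . . . . . . . . . . .
T2:
  2·area = 48
  edge (14, 9)→(14, 3): d=(0,-6) top-left  bias=+0
  edge (14, 3)→(22, 10): d=(8,7) right/bottom  bias=-1
  edge (22, 10)→(14, 9): d=(-8,-1) top-left  bias=+0
    (7,2)@(15, 5): e=[6,9,33] → X
    (8,2)@(17, 5): e=[18,-5,35] → .
    (7,3)@(15, 7): e=[6,25,17] → X
    (8,3)@(17, 7): e=[18,11,19] → X
    (9,3)@(19, 7): e=[30,-3,21] → .
    (7,4)@(15, 9): e=[6,41,1] → X
    (9,4)@(19, 9): e=[30,13,5] → X
    (10,4)@(21, 9): e=[42,-1,7] → .
    (7,5)@(15, 11): e=[6,57,-15] → .
    (8,5)@(17, 11): e=[18,43,-13] → .
    (9,5)@(19, 11): e=[30,29,-11] → .
  covered (6 px):
    . . . . . . . . . . .
    . . . . . . . . . . .
    . . . . . . . X . . .
    . . . . . . . X X . .
    . . . . . . . X X X .
    . . . . . . . . . . .
    . . . . . . . . . . .
    . . . . . . . . . . .
T3:
  2·area = 22  (B↔C swapped to make it positive)
  edge (11, 16)→(10, 14): d=(-1,-2) top-left  bias=+0
  edge (10, 14)→(16, 4): d=(6,-10) top-left  bias=+0
  edge (16, 4)→(11, 16): d=(-5,12) right/bottom  bias=-1
    (6,4)@(13, 9): e=[11,0,11] → X  [on edge]
    (7,4)@(15, 9): e=[15,20,-13] → .
    (6,5)@(13, 11): e=[9,12,1] → X
    (7,5)@(15, 11): e=[13,32,-23] → .
    (5,6)@(11, 13): e=[3,4,15] → X
    (6,6)@(13, 13): e=[7,24,-9] → .
    (5,7)@(11, 15): e=[1,16,5] → X
    (6,7)@(13, 15): e=[5,36,-19] → .
  covered (4 px):
    . . . . . . . . . . .
    . . . . . . . . . . .
    . . . . . . . . . . .
    . . . . . . . . . . .
    . . . . . . X . . . .
    . . . . . . X . . . .
    . . . . . X . . . . .
    . . . . . X . . . . .
T4:
  2·area = 24
  edge (4, 6)→(10, 3): d=(6,-3) top-left  bias=+0
  edge (10, 3)→(12, 6): d=(2,3) right/bottom  bias=-1
  edge (12, 6)→(4, 6): d=(-8,0) right/bottom  bias=-1
    (3,2)@(7, 5): e=[3,13,8] → X
    (4,2)@(9, 5): e=[9,7,8] → X
    (5,2)@(11, 5): e=[15,1,8] → X
    (6,2)@(13, 5): e=[21,-5,8] → .
    (3,3)@(7, 7): e=[15,17,-8] → .
    (4,3)@(9, 7): e=[21,11,-8] → .
    (5,3)@(11, 7): e=[27,5,-8] → .
  covered (3 px):
    . . . . . . . . . . .
    . . . . . . . . . . .
    . . . X X X . . . . .
    . . . . . . . . . . .
    . . . . . . . . . . .
    . . . . . . . . . . .
    . . . . . . . . . . .
    . . . . . . . . . . .

Z-buffer (winner per pixel, '.' = empty):
  . . . . . . . . . . .
  . . . . . . . . . . .
  . . 0 4 4 4 1 2 . . .
  . 0 0 0 1 1 1 2 2 . .
  . 0 0 0 1 1 3 2 2 2 .
  0 0 0 0 0 1 3 . . . .
  . . . 0 0 3 . . . . .
  . . . . . 3 . . . . .

Result: 4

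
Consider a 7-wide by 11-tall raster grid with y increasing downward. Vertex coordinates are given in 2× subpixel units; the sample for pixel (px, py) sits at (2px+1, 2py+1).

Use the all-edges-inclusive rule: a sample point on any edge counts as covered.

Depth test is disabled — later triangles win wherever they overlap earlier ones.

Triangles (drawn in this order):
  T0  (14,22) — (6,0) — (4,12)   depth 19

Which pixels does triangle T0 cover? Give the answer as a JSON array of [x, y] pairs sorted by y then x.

T0:
  2·area = 140  (B↔C swapped to make it positive)
  edge (14, 22)→(4, 12): d=(-10,-10) inclusive
  edge (4, 12)→(6, 0): d=(2,-12) inclusive
  edge (6, 0)→(14, 22): d=(8,22) inclusive
    (3,1)@(7, 3): e=[120,18,2] → █
    (4,1)@(9, 3): e=[140,42,-42] → ·
    (3,2)@(7, 5): e=[100,22,18] → █
    (4,2)@(9, 5): e=[120,46,-26] → ·
    (2,3)@(5, 7): e=[60,2,78] → █
    (4,3)@(9, 7): e=[100,50,-10] → ·
    (0,4)@(1, 9): e=[0,-42,182] → ·  [on edge]
    (2,4)@(5, 9): e=[40,6,94] → █
    (4,4)@(9, 9): e=[80,54,6] → █
    (5,4)@(11, 9): e=[100,78,-38] → ·
    (1,5)@(3, 11): e=[0,-14,154] → ·  [on edge]
    (2,5)@(5, 11): e=[20,10,110] → █
    (2,6)@(5, 13): e=[0,14,126] → █  [on edge]
    (3,7)@(7, 15): e=[0,42,98] → █  [on edge]
    (4,8)@(9, 17): e=[0,70,70] → █  [on edge]
    (5,9)@(11, 19): e=[0,98,42] → █  [on edge]
    (6,10)@(13, 21): e=[0,126,14] → █  [on edge]
  covered (20 px):
    · · · · · · ·
    · · · █ · · ·
    · · · █ · · ·
    · · █ █ · · ·
    · · █ █ █ · ·
    · · █ █ █ · ·
    · · █ █ █ · ·
    · · · █ █ █ ·
    · · · · █ █ ·
    · · · · · █ ·
    · · · · · · █

Result: [[3,1],[3,2],[2,3],[3,3],[2,4],[3,4],[4,4],[2,5],[3,5],[4,5],[2,6],[3,6],[4,6],[3,7],[4,7],[5,7],[4,8],[5,8],[5,9],[6,10]]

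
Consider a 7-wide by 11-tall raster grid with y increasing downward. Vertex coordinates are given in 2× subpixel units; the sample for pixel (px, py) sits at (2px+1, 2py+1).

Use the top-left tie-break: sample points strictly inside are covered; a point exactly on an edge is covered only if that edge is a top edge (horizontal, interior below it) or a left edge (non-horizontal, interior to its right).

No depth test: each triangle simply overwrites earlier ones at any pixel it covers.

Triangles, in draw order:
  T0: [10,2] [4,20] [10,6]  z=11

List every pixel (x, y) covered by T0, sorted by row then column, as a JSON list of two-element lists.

T0:
  2·area = 24  (B↔C swapped to make it positive)
  edge (10, 2)→(10, 6): d=(0,4) right/bottom  bias=-1
  edge (10, 6)→(4, 20): d=(-6,14) right/bottom  bias=-1
  edge (4, 20)→(10, 2): d=(6,-18) top-left  bias=+0
    (4,2)@(9, 5): e=[4,20,0] → #  [on edge]
    (5,2)@(11, 5): e=[-4,-8,36] → ·
    (4,3)@(9, 7): e=[4,8,12] → #
    (5,3)@(11, 7): e=[-4,-20,48] → ·
    (4,4)@(9, 9): e=[4,-4,24] → ·
    (3,5)@(7, 11): e=[12,12,0] → #  [on edge]
    (4,5)@(9, 11): e=[4,-16,36] → ·
    (3,6)@(7, 13): e=[12,0,12] → ·  [on edge]
    (2,8)@(5, 17): e=[20,4,0] → #  [on edge]
    (3,8)@(7, 17): e=[12,-24,36] → ·
    (2,9)@(5, 19): e=[20,-8,12] → ·
  covered (4 px):
    · · · · · · ·
    · · · · · · ·
    · · · · # · ·
    · · · · # · ·
    · · · · · · ·
    · · · # · · ·
    · · · · · · ·
    · · · · · · ·
    · · # · · · ·
    · · · · · · ·
    · · · · · · ·

Final: [[4,2],[4,3],[3,5],[2,8]]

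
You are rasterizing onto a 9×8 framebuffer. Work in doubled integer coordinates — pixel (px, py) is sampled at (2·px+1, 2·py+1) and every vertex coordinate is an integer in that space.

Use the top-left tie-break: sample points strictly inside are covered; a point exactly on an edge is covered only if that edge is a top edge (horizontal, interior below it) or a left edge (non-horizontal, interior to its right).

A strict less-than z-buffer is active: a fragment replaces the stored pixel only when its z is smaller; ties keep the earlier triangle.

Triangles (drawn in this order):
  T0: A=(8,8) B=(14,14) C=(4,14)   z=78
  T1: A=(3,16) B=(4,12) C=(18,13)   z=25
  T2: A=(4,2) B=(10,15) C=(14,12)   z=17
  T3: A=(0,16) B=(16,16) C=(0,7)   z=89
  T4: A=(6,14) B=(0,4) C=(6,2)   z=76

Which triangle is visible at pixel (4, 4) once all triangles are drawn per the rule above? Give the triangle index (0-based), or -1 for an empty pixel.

T0:
  2·area = 60
  edge (8, 8)→(14, 14): d=(6,6) right/bottom  bias=-1
  edge (14, 14)→(4, 14): d=(-10,0) right/bottom  bias=-1
  edge (4, 14)→(8, 8): d=(4,-6) top-left  bias=+0
    (0,0)@(1, 1): e=[0,130,-70] → ·  [on edge]
    (1,1)@(3, 3): e=[0,110,-50] → ·  [on edge]
    (2,2)@(5, 5): e=[0,90,-30] → ·  [on edge]
    (3,3)@(7, 7): e=[0,70,-10] → ·  [on edge]
    (4,4)@(9, 9): e=[0,50,10] → ·  [on edge]
    (3,5)@(7, 11): e=[24,30,6] → █
    (4,5)@(9, 11): e=[12,30,18] → █
    (5,5)@(11, 11): e=[0,30,30] → ·  [on edge]
    (2,6)@(5, 13): e=[48,10,2] → █
    (5,6)@(11, 13): e=[12,10,38] → █
    (6,6)@(13, 13): e=[0,10,50] → ·  [on edge]
    (2,7)@(5, 15): e=[60,-10,10] → ·
    (7,7)@(15, 15): e=[0,-10,70] → ·  [on edge]
  covered (6 px):
    · · · · · · · · ·
    · · · · · · · · ·
    · · · · · · · · ·
    · · · · · · · · ·
    · · · · · · · · ·
    · · · █ █ · · · ·
    · · █ █ █ █ · · ·
    · · · · · · · · ·
T1:
  2·area = 57
  edge (3, 16)→(4, 12): d=(1,-4) top-left  bias=+0
  edge (4, 12)→(18, 13): d=(14,1) right/bottom  bias=-1
  edge (18, 13)→(3, 16): d=(-15,3) right/bottom  bias=-1
    (2,6)@(5, 13): e=[5,13,39] → █
    (3,6)@(7, 13): e=[13,11,33] → █
    (4,6)@(9, 13): e=[21,9,27] → █
    (5,6)@(11, 13): e=[29,7,21] → █
    (6,6)@(13, 13): e=[37,5,15] → █
    (7,6)@(15, 13): e=[45,3,9] → █
    (8,6)@(17, 13): e=[53,1,3] → █
    (2,7)@(5, 15): e=[7,41,9] → █
    (4,7)@(9, 15): e=[23,37,-3] → ·
    (5,7)@(11, 15): e=[31,35,-9] → ·
    (6,7)@(13, 15): e=[39,33,-15] → ·
    (7,7)@(15, 15): e=[47,31,-21] → ·
  covered (9 px):
    · · · · · · · · ·
    · · · · · · · · ·
    · · · · · · · · ·
    · · · · · · · · ·
    · · · · · · · · ·
    · · · · · · · · ·
    · · █ █ █ █ █ █ █
    · · █ █ · · · · ·
T2:
  2·area = 70  (B↔C swapped to make it positive)
  edge (4, 2)→(14, 12): d=(10,10) right/bottom  bias=-1
  edge (14, 12)→(10, 15): d=(-4,3) right/bottom  bias=-1
  edge (10, 15)→(4, 2): d=(-6,-13) top-left  bias=+0
    (1,0)@(3, 1): e=[0,77,-7] → ·  [on edge]
    (2,1)@(5, 3): e=[0,63,7] → ·  [on edge]
    (3,2)@(7, 5): e=[0,49,21] → ·  [on edge]
    (3,3)@(7, 7): e=[20,41,9] → █
    (4,3)@(9, 7): e=[0,35,35] → ·  [on edge]
    (3,4)@(7, 9): e=[40,33,-3] → ·
    (4,4)@(9, 9): e=[20,27,23] → █
    (5,4)@(11, 9): e=[0,21,49] → ·  [on edge]
    (4,5)@(9, 11): e=[40,19,11] → █
    (5,5)@(11, 11): e=[20,13,37] → █
    (6,5)@(13, 11): e=[0,7,63] → ·  [on edge]
    (4,6)@(9, 13): e=[60,11,-1] → ·
    (7,6)@(15, 13): e=[0,-7,77] → ·  [on edge]
    (8,7)@(17, 15): e=[0,-21,91] → ·  [on edge]
  covered (5 px):
    · · · · · · · · ·
    · · · · · · · · ·
    · · · · · · · · ·
    · · · █ · · · · ·
    · · · · █ · · · ·
    · · · · █ █ · · ·
    · · · · · █ · · ·
    · · · · · · · · ·
T3:
  2·area = 144  (B↔C swapped to make it positive)
  edge (0, 16)→(0, 7): d=(0,-9) top-left  bias=+0
  edge (0, 7)→(16, 16): d=(16,9) right/bottom  bias=-1
  edge (16, 16)→(0, 16): d=(-16,0) right/bottom  bias=-1
    (0,4)@(1, 9): e=[9,23,112] → █
    (1,4)@(3, 9): e=[27,5,112] → █
    (2,4)@(5, 9): e=[45,-13,112] → ·
    (0,5)@(1, 11): e=[9,55,80] → █
    (2,5)@(5, 11): e=[45,19,80] → █
    (3,5)@(7, 11): e=[63,1,80] → █
    (4,5)@(9, 11): e=[81,-17,80] → ·
    (0,6)@(1, 13): e=[9,87,48] → █
    (4,6)@(9, 13): e=[81,15,48] → █
    (5,6)@(11, 13): e=[99,-3,48] → ·
    (0,7)@(1, 15): e=[9,119,16] → █
    (5,7)@(11, 15): e=[99,29,16] → █
  covered (18 px):
    · · · · · · · · ·
    · · · · · · · · ·
    · · · · · · · · ·
    · · · · · · · · ·
    █ █ · · · · · · ·
    █ █ █ █ · · · · ·
    █ █ █ █ █ · · · ·
    █ █ █ █ █ █ █ · ·
T4:
  2·area = 72
  edge (6, 14)→(0, 4): d=(-6,-10) top-left  bias=+0
  edge (0, 4)→(6, 2): d=(6,-2) top-left  bias=+0
  edge (6, 2)→(6, 14): d=(0,12) right/bottom  bias=-1
    (4,0)@(9, 1): e=[108,0,-36] → ·  [on edge]
    (1,1)@(3, 3): e=[36,0,36] → █  [on edge]
    (2,1)@(5, 3): e=[56,4,12] → █
    (3,1)@(7, 3): e=[76,8,-12] → ·
    (0,2)@(1, 5): e=[4,8,60] → █
    (3,2)@(7, 5): e=[64,20,-12] → ·
    (0,3)@(1, 7): e=[-8,20,60] → ·
    (1,3)@(3, 7): e=[12,24,36] → █
    (3,3)@(7, 7): e=[52,32,-12] → ·
    (1,4)@(3, 9): e=[0,36,36] → █  [on edge]
    (3,4)@(7, 9): e=[40,44,-12] → ·
    (1,5)@(3, 11): e=[-12,48,36] → ·
  covered (10 px):
    · · · · · · · · ·
    · █ █ · · · · · ·
    █ █ █ · · · · · ·
    · █ █ · · · · · ·
    · █ █ · · · · · ·
    · · █ · · · · · ·
    · · · · · · · · ·
    · · · · · · · · ·

Z-buffer (winner per pixel, '.' = empty):
  . . . . . . . . .
  . 4 4 . . . . . .
  4 4 4 . . . . . .
  . 4 4 2 . . . . .
  3 4 4 . 2 . . . .
  3 3 4 0 2 2 . . .
  3 3 1 1 1 2 1 1 1
  3 3 1 1 3 3 3 . .

Final: 2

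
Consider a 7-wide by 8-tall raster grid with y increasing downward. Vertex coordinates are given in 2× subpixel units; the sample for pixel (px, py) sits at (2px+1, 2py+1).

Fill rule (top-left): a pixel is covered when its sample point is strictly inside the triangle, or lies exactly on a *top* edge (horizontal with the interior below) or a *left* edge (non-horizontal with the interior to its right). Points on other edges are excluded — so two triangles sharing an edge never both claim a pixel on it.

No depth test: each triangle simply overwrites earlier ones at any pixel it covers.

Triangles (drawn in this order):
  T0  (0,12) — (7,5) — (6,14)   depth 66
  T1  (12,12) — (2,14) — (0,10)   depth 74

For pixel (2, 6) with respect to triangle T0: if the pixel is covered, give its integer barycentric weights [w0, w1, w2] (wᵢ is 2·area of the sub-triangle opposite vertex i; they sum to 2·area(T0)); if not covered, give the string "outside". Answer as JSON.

T0:
  2·area = 56
  edge (0, 12)→(7, 5): d=(7,-7) top-left  bias=+0
  edge (7, 5)→(6, 14): d=(-1,9) right/bottom  bias=-1
  edge (6, 14)→(0, 12): d=(-6,-2) top-left  bias=+0
    (5,0)@(11, 1): e=[0,-32,88] → ·  [on edge]
    (4,1)@(9, 3): e=[0,-16,72] → ·  [on edge]
    (3,2)@(7, 5): e=[0,0,56] → ·  [on edge]
    (2,3)@(5, 7): e=[0,16,40] → █  [on edge]
    (3,3)@(7, 7): e=[14,-2,44] → ·
    (1,4)@(3, 9): e=[0,32,24] → █  [on edge]
    (3,4)@(7, 9): e=[28,-4,32] → ·
    (0,5)@(1, 11): e=[0,48,8] → █  [on edge]
    (3,5)@(7, 11): e=[42,-6,20] → ·
    (0,6)@(1, 13): e=[14,46,-4] → ·
    (1,6)@(3, 13): e=[28,28,0] → █  [on edge]
    (3,6)@(7, 13): e=[56,-8,8] → ·
    (4,7)@(9, 15): e=[84,-28,0] → ·  [on edge]
  covered (8 px):
    · · · · · · ·
    · · · · · · ·
    · · · · · · ·
    · · █ · · · ·
    · █ █ · · · ·
    █ █ █ · · · ·
    · █ █ · · · ·
    · · · · · · ·
T1:
  2·area = 44
  edge (12, 12)→(2, 14): d=(-10,2) right/bottom  bias=-1
  edge (2, 14)→(0, 10): d=(-2,-4) top-left  bias=+0
  edge (0, 10)→(12, 12): d=(12,2) right/bottom  bias=-1
    (0,5)@(1, 11): e=[32,2,10] → █
    (1,5)@(3, 11): e=[28,10,6] → █
    (2,5)@(5, 11): e=[24,18,2] → █
    (3,5)@(7, 11): e=[20,26,-2] → ·
    (0,6)@(1, 13): e=[12,-2,34] → ·
    (1,6)@(3, 13): e=[8,6,30] → █
    (3,6)@(7, 13): e=[0,22,22] → ·  [on edge]
    (1,7)@(3, 15): e=[-12,2,54] → ·
    (2,7)@(5, 15): e=[-16,10,50] → ·
  covered (5 px):
    · · · · · · ·
    · · · · · · ·
    · · · · · · ·
    · · · · · · ·
    · · · · · · ·
    █ █ █ · · · ·
    · █ █ · · · ·
    · · · · · · ·

Answer: [10,4,42]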